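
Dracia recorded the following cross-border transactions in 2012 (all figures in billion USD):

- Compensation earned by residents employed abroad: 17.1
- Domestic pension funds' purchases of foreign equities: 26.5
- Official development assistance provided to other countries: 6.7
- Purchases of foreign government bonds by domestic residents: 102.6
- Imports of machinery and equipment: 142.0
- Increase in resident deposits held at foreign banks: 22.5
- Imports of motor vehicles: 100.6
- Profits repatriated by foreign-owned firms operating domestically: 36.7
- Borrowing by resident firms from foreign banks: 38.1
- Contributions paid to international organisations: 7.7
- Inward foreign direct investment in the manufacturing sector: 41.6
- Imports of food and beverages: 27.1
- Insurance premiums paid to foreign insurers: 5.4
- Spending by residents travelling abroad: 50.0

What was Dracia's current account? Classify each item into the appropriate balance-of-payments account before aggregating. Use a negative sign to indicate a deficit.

Goods: -100.6 - 142.0 - 27.1 = -269.7
Services: -5.4 - 50.0 = -55.4
Primary income: -36.7 + 17.1 = -19.6
Secondary income: -7.7 - 6.7 = -14.4
Current account = (-269.7) + (-55.4) + (-19.6) + (-14.4) = -359.1
(Excluded from the current account — financial account: domestic pension funds' purchases of foreign equities 26.5, purchases of foreign government bonds by domestic residents 102.6, increase in resident deposits held at foreign banks 22.5, borrowing by resident firms from foreign banks 38.1, inward foreign direct investment in the manufacturing sector 41.6.)

-359.1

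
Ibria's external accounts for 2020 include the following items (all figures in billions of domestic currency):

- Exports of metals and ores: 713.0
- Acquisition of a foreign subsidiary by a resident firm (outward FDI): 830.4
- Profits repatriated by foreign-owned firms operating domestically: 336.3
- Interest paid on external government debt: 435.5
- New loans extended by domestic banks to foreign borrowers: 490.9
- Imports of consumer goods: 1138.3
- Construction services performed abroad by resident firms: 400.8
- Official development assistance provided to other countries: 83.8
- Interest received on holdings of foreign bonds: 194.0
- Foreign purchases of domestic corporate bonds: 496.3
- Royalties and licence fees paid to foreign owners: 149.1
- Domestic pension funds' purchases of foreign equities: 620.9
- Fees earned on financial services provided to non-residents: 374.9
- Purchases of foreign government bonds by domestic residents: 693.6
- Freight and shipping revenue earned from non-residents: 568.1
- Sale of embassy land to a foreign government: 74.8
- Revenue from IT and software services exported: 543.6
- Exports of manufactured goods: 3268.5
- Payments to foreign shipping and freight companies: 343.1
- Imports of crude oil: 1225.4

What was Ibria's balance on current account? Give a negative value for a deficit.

Goods: 3268.5 + 713.0 - 1138.3 - 1225.4 = 1617.8
Services: 400.8 - 343.1 + 374.9 - 149.1 + 543.6 + 568.1 = 1395.2
Primary income: 194.0 - 336.3 - 435.5 = -577.8
Secondary income: -83.8
Current account = 1617.8 + 1395.2 + (-577.8) + (-83.8) = 2351.4
(Excluded from the current account — financial account: acquisition of a foreign subsidiary by a resident firm (outward FDI) 830.4, new loans extended by domestic banks to foreign borrowers 490.9, foreign purchases of domestic corporate bonds 496.3, domestic pension funds' purchases of foreign equities 620.9, purchases of foreign government bonds by domestic residents 693.6; capital account: sale of embassy land to a foreign government 74.8.)

2351.4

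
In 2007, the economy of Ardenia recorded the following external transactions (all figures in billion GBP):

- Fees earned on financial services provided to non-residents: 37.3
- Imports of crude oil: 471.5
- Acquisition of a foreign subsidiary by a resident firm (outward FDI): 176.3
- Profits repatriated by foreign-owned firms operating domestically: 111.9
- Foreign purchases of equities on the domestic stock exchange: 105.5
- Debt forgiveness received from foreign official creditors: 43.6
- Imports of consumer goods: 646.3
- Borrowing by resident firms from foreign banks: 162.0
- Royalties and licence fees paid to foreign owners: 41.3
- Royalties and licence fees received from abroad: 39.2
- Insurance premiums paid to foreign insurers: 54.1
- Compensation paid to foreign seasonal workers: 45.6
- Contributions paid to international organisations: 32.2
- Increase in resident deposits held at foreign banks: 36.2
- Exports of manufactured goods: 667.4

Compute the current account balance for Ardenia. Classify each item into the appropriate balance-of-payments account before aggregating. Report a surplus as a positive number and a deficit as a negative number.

Goods: -471.5 - 646.3 + 667.4 = -450.4
Services: 39.2 - 41.3 - 54.1 + 37.3 = -18.9
Primary income: -45.6 - 111.9 = -157.5
Secondary income: -32.2
Current account = (-450.4) + (-18.9) + (-157.5) + (-32.2) = -659.0
(Excluded from the current account — financial account: acquisition of a foreign subsidiary by a resident firm (outward FDI) 176.3, foreign purchases of equities on the domestic stock exchange 105.5, borrowing by resident firms from foreign banks 162.0, increase in resident deposits held at foreign banks 36.2; capital account: debt forgiveness received from foreign official creditors 43.6.)

-659.0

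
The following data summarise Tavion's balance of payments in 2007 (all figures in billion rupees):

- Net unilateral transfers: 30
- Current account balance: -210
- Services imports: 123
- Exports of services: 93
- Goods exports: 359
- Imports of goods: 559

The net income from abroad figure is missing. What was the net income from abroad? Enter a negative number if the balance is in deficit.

Current account = goods balance + services balance + net primary income + net secondary income
Sum of the known components = -200
Net income from abroad = CA - (known components) = -210 - (-200) = -10

-10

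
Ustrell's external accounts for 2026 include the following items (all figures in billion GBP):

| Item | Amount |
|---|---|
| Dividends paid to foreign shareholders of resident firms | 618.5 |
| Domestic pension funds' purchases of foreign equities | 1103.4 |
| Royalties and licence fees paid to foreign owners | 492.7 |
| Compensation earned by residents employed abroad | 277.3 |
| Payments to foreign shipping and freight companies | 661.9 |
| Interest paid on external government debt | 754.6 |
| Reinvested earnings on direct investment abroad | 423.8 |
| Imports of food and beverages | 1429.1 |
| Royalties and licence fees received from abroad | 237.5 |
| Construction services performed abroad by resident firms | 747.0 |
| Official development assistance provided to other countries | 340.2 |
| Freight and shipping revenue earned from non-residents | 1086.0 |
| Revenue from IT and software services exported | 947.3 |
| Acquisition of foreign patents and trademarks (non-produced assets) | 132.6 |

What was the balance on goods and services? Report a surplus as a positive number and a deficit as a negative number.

Goods: -1429.1
Services: 1086.0 + 237.5 - 661.9 + 747.0 + 947.3 - 492.7 = 1863.2
Trade balance = -1429.1 + 1863.2 = 434.1
(Excluded from the trade balance — primary income: dividends paid to foreign shareholders of resident firms 618.5, compensation earned by residents employed abroad 277.3, interest paid on external government debt 754.6, reinvested earnings on direct investment abroad 423.8; financial account: domestic pension funds' purchases of foreign equities 1103.4; secondary income: official development assistance provided to other countries 340.2; capital account: acquisition of foreign patents and trademarks (non-produced assets) 132.6.)

434.1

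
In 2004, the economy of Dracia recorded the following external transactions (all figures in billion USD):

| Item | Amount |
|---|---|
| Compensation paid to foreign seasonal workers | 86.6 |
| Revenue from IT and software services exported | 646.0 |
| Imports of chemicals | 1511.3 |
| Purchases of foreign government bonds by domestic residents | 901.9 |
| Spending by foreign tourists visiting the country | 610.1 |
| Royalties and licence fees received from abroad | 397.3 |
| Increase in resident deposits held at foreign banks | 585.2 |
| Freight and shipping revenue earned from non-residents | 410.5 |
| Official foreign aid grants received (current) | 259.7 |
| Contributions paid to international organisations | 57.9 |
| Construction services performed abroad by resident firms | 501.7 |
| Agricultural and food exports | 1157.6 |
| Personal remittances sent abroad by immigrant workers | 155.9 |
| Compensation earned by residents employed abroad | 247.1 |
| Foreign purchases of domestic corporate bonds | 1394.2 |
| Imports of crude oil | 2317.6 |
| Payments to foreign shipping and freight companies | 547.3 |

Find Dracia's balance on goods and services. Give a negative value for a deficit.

Goods: -2317.6 - 1511.3 + 1157.6 = -2671.3
Services: 501.7 + 646.0 + 610.1 + 397.3 + 410.5 - 547.3 = 2018.3
Trade balance = -2671.3 + 2018.3 = -653.0
(Excluded from the trade balance — primary income: compensation paid to foreign seasonal workers 86.6, compensation earned by residents employed abroad 247.1; financial account: purchases of foreign government bonds by domestic residents 901.9, increase in resident deposits held at foreign banks 585.2, foreign purchases of domestic corporate bonds 1394.2; secondary income: official foreign aid grants received (current) 259.7, contributions paid to international organisations 57.9, personal remittances sent abroad by immigrant workers 155.9.)

-653.0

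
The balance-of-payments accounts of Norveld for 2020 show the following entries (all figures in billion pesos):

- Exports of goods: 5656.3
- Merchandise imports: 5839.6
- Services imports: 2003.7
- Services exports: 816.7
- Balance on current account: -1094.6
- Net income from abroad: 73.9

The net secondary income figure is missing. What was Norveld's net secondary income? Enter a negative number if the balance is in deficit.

Current account = goods balance + services balance + net primary income + net secondary income
Sum of the known components = -1296.4
Net secondary income = CA - (known components) = -1094.6 - (-1296.4) = 201.8

201.8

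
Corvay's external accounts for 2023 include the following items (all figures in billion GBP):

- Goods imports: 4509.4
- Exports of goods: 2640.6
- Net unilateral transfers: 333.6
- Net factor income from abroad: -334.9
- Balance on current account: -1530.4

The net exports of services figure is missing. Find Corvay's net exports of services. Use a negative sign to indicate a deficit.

Current account = goods balance + services balance + net primary income + net secondary income
Sum of the known components = -1870.1
Net exports of services = CA - (known components) = -1530.4 - (-1870.1) = 339.7

339.7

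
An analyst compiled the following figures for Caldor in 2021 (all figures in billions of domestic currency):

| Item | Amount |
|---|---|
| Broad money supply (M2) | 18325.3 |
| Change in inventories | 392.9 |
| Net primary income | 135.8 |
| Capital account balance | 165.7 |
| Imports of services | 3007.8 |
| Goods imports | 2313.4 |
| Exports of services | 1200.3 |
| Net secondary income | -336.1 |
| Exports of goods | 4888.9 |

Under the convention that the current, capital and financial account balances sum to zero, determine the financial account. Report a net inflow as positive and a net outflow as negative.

-733.4

Goods balance = 4888.9 - 2313.4 = 2575.5
Services balance = 1200.3 - 3007.8 = -1807.5
Trade balance (goods + services) = 2575.5 + (-1807.5) = 768.0
Net primary income = 135.8
Net secondary income = -336.1
Current account = 768.0 + 135.8 + (-336.1) = 567.7
Financial account = -(567.7 + 165.7) = -733.4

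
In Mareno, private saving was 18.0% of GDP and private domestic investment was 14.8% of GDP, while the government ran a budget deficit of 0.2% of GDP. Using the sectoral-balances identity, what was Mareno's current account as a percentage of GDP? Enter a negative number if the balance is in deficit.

By the sectoral-balances identity, CA = (S_private - I) + (T - G).
Private balance = 18.0 - 14.8 = 3.2
Government balance (T - G) = -0.2
CA = 3.2 + (-0.2) = 3.0

3.0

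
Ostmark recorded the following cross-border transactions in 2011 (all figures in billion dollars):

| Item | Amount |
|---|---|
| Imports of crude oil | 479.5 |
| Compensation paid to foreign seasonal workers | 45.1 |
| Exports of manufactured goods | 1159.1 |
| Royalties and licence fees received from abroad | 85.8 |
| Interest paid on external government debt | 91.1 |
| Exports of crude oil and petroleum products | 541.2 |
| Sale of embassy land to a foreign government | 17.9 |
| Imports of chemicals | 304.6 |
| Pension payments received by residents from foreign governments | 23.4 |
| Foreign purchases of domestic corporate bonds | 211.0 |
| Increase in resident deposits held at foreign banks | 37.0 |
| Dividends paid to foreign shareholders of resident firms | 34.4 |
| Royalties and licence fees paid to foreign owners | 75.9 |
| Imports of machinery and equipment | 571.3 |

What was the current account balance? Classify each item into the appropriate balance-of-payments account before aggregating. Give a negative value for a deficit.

Goods: -571.3 - 479.5 - 304.6 + 541.2 + 1159.1 = 344.9
Services: 85.8 - 75.9 = 9.9
Primary income: -45.1 - 91.1 - 34.4 = -170.6
Secondary income: 23.4
Current account = 344.9 + 9.9 + (-170.6) + 23.4 = 207.6
(Excluded from the current account — capital account: sale of embassy land to a foreign government 17.9; financial account: foreign purchases of domestic corporate bonds 211.0, increase in resident deposits held at foreign banks 37.0.)

207.6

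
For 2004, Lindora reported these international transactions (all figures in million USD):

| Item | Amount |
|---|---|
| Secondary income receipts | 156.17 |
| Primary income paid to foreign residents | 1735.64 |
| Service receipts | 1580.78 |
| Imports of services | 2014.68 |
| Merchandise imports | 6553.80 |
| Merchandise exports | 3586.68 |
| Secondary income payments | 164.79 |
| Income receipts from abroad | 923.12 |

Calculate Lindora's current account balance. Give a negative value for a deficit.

Goods balance = 3586.68 - 6553.80 = -2967.12
Services balance = 1580.78 - 2014.68 = -433.90
Trade balance (goods + services) = -2967.12 + (-433.90) = -3401.02
Net primary income = 923.12 - 1735.64 = -812.52
Net secondary income = 156.17 - 164.79 = -8.62
Current account = -3401.02 + (-812.52) + (-8.62) = -4222.16

-4222.16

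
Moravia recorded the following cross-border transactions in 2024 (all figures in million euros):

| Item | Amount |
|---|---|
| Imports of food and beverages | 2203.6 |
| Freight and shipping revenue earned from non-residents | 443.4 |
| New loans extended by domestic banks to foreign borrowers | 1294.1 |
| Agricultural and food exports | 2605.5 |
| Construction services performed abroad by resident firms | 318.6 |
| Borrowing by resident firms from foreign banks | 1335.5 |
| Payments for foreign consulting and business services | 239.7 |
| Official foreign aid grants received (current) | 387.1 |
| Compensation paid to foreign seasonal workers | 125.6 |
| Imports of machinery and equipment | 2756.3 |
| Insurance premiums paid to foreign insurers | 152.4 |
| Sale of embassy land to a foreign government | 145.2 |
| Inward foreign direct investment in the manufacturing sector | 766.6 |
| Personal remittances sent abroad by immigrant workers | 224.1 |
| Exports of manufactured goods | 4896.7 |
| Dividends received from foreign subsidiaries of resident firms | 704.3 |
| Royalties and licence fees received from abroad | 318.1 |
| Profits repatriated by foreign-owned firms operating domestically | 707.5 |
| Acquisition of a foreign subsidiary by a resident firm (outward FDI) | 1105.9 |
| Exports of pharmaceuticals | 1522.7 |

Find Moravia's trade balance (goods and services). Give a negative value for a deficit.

4753.0

Goods: -2756.3 - 2203.6 + 4896.7 + 1522.7 + 2605.5 = 4065.0
Services: -152.4 - 239.7 + 318.1 + 443.4 + 318.6 = 688.0
Trade balance = 4065.0 + 688.0 = 4753.0
(Excluded from the trade balance — financial account: new loans extended by domestic banks to foreign borrowers 1294.1, borrowing by resident firms from foreign banks 1335.5, inward foreign direct investment in the manufacturing sector 766.6, acquisition of a foreign subsidiary by a resident firm (outward FDI) 1105.9; secondary income: official foreign aid grants received (current) 387.1, personal remittances sent abroad by immigrant workers 224.1; primary income: compensation paid to foreign seasonal workers 125.6, dividends received from foreign subsidiaries of resident firms 704.3, profits repatriated by foreign-owned firms operating domestically 707.5; capital account: sale of embassy land to a foreign government 145.2.)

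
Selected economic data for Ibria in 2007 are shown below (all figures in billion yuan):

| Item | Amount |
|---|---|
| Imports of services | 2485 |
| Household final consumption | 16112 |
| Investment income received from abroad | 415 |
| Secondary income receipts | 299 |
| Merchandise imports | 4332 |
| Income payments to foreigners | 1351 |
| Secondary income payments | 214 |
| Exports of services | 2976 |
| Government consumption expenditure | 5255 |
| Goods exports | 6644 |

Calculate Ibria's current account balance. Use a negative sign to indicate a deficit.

Goods balance = 6644 - 4332 = 2312
Services balance = 2976 - 2485 = 491
Trade balance (goods + services) = 2312 + 491 = 2803
Net primary income = 415 - 1351 = -936
Net secondary income = 299 - 214 = 85
Current account = 2803 + (-936) + 85 = 1952

1952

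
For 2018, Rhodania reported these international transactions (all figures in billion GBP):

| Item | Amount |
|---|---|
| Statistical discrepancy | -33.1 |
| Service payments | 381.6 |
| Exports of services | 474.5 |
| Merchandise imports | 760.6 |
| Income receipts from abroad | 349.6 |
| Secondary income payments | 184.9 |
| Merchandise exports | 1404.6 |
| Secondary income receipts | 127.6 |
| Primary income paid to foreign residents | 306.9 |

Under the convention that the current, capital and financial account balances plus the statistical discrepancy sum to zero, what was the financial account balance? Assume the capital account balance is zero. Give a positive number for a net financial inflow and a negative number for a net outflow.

Goods balance = 1404.6 - 760.6 = 644.0
Services balance = 474.5 - 381.6 = 92.9
Trade balance (goods + services) = 644.0 + 92.9 = 736.9
Net primary income = 349.6 - 306.9 = 42.7
Net secondary income = 127.6 - 184.9 = -57.3
Current account = 736.9 + 42.7 + (-57.3) = 722.3
Financial account = -(722.3 + (-33.1)) = -689.2

-689.2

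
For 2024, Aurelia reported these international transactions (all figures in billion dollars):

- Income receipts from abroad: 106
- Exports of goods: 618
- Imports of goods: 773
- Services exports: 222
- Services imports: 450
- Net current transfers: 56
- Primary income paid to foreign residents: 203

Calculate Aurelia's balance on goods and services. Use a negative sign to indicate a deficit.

Goods balance = 618 - 773 = -155
Services balance = 222 - 450 = -228
Trade balance (goods + services) = -155 + (-228) = -383

-383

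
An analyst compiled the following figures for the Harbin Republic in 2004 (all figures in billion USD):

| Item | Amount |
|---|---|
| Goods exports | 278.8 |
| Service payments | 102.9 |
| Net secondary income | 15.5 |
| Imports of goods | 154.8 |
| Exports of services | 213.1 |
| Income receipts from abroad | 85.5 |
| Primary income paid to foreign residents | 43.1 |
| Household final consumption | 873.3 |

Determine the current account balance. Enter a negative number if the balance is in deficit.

Goods balance = 278.8 - 154.8 = 124.0
Services balance = 213.1 - 102.9 = 110.2
Trade balance (goods + services) = 124.0 + 110.2 = 234.2
Net primary income = 85.5 - 43.1 = 42.4
Net secondary income = 15.5
Current account = 234.2 + 42.4 + 15.5 = 292.1

292.1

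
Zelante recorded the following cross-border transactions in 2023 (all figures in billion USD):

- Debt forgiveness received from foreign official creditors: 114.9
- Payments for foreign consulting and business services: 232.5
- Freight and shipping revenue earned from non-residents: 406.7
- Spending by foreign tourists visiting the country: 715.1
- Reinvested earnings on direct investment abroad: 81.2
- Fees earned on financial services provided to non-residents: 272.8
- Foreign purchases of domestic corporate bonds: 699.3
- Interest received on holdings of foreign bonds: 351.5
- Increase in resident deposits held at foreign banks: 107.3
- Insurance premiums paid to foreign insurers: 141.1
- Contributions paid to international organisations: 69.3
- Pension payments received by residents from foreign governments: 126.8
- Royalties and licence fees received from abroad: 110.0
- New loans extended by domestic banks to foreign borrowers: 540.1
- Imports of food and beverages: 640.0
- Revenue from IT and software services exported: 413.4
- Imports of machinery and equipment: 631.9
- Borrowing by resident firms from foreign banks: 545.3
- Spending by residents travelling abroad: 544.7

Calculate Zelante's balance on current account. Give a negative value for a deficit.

218.0

Goods: -631.9 - 640.0 = -1271.9
Services: -544.7 - 141.1 - 232.5 + 413.4 + 715.1 + 406.7 + 110.0 + 272.8 = 999.7
Primary income: 351.5 + 81.2 = 432.7
Secondary income: -69.3 + 126.8 = 57.5
Current account = (-1271.9) + 999.7 + 432.7 + 57.5 = 218.0
(Excluded from the current account — capital account: debt forgiveness received from foreign official creditors 114.9; financial account: foreign purchases of domestic corporate bonds 699.3, increase in resident deposits held at foreign banks 107.3, new loans extended by domestic banks to foreign borrowers 540.1, borrowing by resident firms from foreign banks 545.3.)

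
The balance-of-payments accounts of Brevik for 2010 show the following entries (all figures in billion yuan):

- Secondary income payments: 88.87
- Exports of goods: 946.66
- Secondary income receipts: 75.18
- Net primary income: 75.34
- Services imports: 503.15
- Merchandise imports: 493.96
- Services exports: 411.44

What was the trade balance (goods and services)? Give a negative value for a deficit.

Goods balance = 946.66 - 493.96 = 452.70
Services balance = 411.44 - 503.15 = -91.71
Trade balance (goods + services) = 452.70 + (-91.71) = 360.99

360.99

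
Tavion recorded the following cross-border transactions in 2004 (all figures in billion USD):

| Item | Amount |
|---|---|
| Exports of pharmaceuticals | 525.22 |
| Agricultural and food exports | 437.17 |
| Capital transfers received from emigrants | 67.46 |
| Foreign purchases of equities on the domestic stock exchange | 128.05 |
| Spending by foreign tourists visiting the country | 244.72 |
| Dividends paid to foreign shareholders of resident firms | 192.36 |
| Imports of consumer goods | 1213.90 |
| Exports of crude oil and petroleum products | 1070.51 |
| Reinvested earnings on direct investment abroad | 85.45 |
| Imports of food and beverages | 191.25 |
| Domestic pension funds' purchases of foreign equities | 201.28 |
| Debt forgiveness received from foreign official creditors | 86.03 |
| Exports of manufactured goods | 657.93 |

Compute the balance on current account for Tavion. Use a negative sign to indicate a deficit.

1423.49

Goods: -191.25 - 1213.90 + 525.22 + 657.93 + 437.17 + 1070.51 = 1285.68
Services: 244.72
Primary income: -192.36 + 85.45 = -106.91
Current account = 1285.68 + 244.72 + (-106.91) = 1423.49
(Excluded from the current account — capital account: capital transfers received from emigrants 67.46, debt forgiveness received from foreign official creditors 86.03; financial account: foreign purchases of equities on the domestic stock exchange 128.05, domestic pension funds' purchases of foreign equities 201.28.)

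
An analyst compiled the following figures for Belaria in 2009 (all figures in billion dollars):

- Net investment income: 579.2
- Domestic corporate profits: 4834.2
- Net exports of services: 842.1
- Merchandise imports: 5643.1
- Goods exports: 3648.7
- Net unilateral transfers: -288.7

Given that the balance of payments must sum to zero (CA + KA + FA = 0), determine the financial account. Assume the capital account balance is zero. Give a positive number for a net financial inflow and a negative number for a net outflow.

Goods balance = 3648.7 - 5643.1 = -1994.4
Services balance = 842.1
Trade balance (goods + services) = -1994.4 + 842.1 = -1152.3
Net primary income = 579.2
Net secondary income = -288.7
Current account = -1152.3 + 579.2 + (-288.7) = -861.8
Financial account = -(-861.8) = 861.8

861.8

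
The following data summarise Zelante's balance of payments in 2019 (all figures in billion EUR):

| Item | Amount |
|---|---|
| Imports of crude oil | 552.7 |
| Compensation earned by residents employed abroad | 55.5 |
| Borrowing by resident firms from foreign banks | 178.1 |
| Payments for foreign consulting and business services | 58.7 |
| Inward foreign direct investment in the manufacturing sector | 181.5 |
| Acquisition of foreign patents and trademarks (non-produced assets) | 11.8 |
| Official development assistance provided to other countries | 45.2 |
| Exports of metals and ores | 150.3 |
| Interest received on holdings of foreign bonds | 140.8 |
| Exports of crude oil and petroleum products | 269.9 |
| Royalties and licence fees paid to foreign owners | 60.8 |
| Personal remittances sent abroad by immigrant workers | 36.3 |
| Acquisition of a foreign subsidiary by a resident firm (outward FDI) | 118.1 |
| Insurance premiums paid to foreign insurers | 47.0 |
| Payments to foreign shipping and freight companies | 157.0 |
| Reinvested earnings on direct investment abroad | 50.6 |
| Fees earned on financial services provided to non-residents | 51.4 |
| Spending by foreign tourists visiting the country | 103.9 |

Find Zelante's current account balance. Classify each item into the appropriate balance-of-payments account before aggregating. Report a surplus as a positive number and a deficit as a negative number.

-135.3

Goods: 150.3 + 269.9 - 552.7 = -132.5
Services: 103.9 - 58.7 - 60.8 + 51.4 - 47.0 - 157.0 = -168.2
Primary income: 55.5 + 50.6 + 140.8 = 246.9
Secondary income: -45.2 - 36.3 = -81.5
Current account = (-132.5) + (-168.2) + 246.9 + (-81.5) = -135.3
(Excluded from the current account — financial account: borrowing by resident firms from foreign banks 178.1, inward foreign direct investment in the manufacturing sector 181.5, acquisition of a foreign subsidiary by a resident firm (outward FDI) 118.1; capital account: acquisition of foreign patents and trademarks (non-produced assets) 11.8.)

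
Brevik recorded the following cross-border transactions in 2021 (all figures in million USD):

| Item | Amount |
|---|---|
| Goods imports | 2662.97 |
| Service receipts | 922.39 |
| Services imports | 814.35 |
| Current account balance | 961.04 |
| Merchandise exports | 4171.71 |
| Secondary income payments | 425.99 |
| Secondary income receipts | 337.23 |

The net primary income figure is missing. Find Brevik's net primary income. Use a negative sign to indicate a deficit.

Current account = goods balance + services balance + net primary income + net secondary income
Sum of the known components = 1528.02
Net primary income = CA - (known components) = 961.04 - 1528.02 = -566.98

-566.98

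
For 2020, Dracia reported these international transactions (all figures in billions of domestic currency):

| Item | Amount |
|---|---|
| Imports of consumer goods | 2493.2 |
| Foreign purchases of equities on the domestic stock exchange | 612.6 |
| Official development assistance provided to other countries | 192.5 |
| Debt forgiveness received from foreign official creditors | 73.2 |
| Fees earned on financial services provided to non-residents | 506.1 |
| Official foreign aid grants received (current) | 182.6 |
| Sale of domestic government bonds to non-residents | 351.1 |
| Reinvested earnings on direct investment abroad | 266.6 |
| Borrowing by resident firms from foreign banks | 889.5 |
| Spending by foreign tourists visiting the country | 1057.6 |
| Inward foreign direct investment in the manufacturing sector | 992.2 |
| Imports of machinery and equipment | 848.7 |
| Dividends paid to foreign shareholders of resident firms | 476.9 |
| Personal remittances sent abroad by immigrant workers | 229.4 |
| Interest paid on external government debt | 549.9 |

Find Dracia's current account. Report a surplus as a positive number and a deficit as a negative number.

Goods: -2493.2 - 848.7 = -3341.9
Services: 1057.6 + 506.1 = 1563.7
Primary income: -549.9 - 476.9 + 266.6 = -760.2
Secondary income: 182.6 - 229.4 - 192.5 = -239.3
Current account = (-3341.9) + 1563.7 + (-760.2) + (-239.3) = -2777.7
(Excluded from the current account — financial account: foreign purchases of equities on the domestic stock exchange 612.6, sale of domestic government bonds to non-residents 351.1, borrowing by resident firms from foreign banks 889.5, inward foreign direct investment in the manufacturing sector 992.2; capital account: debt forgiveness received from foreign official creditors 73.2.)

-2777.7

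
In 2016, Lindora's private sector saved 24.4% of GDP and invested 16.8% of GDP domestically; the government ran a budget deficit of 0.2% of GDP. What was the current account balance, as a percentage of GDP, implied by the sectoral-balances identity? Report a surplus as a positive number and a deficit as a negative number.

7.4

By the sectoral-balances identity, CA = (S_private - I) + (T - G).
Private balance = 24.4 - 16.8 = 7.6
Government balance (T - G) = -0.2
CA = 7.6 + (-0.2) = 7.4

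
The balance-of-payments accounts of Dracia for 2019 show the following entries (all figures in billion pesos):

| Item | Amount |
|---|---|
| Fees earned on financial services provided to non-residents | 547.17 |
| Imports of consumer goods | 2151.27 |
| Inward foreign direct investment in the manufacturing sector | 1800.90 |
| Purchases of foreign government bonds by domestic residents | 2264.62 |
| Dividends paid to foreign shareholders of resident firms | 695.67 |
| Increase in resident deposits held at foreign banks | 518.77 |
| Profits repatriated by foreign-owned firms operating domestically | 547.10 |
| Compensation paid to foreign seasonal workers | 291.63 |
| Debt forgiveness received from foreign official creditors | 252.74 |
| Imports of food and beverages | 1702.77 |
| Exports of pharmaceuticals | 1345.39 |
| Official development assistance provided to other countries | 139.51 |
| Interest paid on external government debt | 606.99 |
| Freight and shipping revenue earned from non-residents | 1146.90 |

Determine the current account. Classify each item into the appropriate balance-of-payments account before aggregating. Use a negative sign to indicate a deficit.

Goods: -1702.77 - 2151.27 + 1345.39 = -2508.65
Services: 547.17 + 1146.90 = 1694.07
Primary income: -547.10 - 695.67 - 606.99 - 291.63 = -2141.39
Secondary income: -139.51
Current account = (-2508.65) + 1694.07 + (-2141.39) + (-139.51) = -3095.48
(Excluded from the current account — financial account: inward foreign direct investment in the manufacturing sector 1800.90, purchases of foreign government bonds by domestic residents 2264.62, increase in resident deposits held at foreign banks 518.77; capital account: debt forgiveness received from foreign official creditors 252.74.)

-3095.48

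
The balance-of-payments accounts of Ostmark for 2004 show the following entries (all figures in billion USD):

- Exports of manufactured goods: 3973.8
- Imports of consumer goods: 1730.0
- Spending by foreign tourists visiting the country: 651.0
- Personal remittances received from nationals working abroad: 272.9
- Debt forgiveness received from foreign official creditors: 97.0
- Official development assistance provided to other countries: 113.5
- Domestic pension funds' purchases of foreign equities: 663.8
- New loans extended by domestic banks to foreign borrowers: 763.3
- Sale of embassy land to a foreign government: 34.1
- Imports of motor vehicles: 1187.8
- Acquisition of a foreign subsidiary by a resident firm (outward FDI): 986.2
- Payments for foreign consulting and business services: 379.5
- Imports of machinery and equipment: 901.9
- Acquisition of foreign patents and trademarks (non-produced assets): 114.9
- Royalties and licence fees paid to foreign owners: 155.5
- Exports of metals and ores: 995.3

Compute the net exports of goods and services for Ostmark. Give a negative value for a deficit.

Goods: 3973.8 - 1187.8 - 1730.0 - 901.9 + 995.3 = 1149.4
Services: -155.5 - 379.5 + 651.0 = 116.0
Trade balance = 1149.4 + 116.0 = 1265.4
(Excluded from the trade balance — secondary income: personal remittances received from nationals working abroad 272.9, official development assistance provided to other countries 113.5; capital account: debt forgiveness received from foreign official creditors 97.0, sale of embassy land to a foreign government 34.1, acquisition of foreign patents and trademarks (non-produced assets) 114.9; financial account: domestic pension funds' purchases of foreign equities 663.8, new loans extended by domestic banks to foreign borrowers 763.3, acquisition of a foreign subsidiary by a resident firm (outward FDI) 986.2.)

1265.4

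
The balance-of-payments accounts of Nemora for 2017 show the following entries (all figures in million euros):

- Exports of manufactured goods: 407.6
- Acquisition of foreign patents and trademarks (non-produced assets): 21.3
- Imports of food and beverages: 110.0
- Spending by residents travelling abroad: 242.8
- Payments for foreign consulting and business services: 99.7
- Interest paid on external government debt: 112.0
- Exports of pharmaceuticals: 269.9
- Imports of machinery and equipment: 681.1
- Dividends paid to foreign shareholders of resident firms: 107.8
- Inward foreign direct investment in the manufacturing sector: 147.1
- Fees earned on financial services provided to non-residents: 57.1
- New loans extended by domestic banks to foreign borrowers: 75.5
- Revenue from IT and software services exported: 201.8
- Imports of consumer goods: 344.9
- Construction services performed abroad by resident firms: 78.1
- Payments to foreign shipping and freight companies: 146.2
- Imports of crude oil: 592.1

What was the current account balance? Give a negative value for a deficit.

Goods: -592.1 - 344.9 - 681.1 + 407.6 + 269.9 - 110.0 = -1050.6
Services: 78.1 - 99.7 + 201.8 - 146.2 - 242.8 + 57.1 = -151.7
Primary income: -112.0 - 107.8 = -219.8
Current account = (-1050.6) + (-151.7) + (-219.8) = -1422.1
(Excluded from the current account — capital account: acquisition of foreign patents and trademarks (non-produced assets) 21.3; financial account: inward foreign direct investment in the manufacturing sector 147.1, new loans extended by domestic banks to foreign borrowers 75.5.)

-1422.1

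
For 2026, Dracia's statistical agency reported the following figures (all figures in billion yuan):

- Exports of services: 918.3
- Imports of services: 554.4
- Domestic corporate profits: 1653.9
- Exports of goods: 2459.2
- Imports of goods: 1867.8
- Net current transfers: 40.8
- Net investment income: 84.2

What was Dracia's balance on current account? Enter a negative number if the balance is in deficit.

Goods balance = 2459.2 - 1867.8 = 591.4
Services balance = 918.3 - 554.4 = 363.9
Trade balance (goods + services) = 591.4 + 363.9 = 955.3
Net primary income = 84.2
Net secondary income = 40.8
Current account = 955.3 + 84.2 + 40.8 = 1080.3

1080.3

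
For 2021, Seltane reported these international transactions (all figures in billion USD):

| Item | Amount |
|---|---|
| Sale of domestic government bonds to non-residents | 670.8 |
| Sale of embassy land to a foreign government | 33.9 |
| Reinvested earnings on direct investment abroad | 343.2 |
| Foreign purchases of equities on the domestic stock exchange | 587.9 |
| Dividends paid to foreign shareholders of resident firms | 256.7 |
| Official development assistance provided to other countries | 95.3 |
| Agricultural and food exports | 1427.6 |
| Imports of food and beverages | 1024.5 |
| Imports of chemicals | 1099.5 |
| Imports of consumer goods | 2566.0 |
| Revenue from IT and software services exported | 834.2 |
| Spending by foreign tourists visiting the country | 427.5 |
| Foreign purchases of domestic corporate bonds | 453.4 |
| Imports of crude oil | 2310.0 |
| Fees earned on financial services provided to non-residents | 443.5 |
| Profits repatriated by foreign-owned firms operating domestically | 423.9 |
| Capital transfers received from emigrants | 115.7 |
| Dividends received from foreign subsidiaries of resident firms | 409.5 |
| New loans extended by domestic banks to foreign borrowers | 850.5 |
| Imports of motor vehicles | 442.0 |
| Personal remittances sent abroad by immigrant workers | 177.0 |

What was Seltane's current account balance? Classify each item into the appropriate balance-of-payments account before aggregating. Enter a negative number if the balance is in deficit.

-4509.4

Goods: -2310.0 - 1099.5 - 442.0 + 1427.6 - 1024.5 - 2566.0 = -6014.4
Services: 834.2 + 427.5 + 443.5 = 1705.2
Primary income: -256.7 + 409.5 + 343.2 - 423.9 = 72.1
Secondary income: -95.3 - 177.0 = -272.3
Current account = (-6014.4) + 1705.2 + 72.1 + (-272.3) = -4509.4
(Excluded from the current account — financial account: sale of domestic government bonds to non-residents 670.8, foreign purchases of equities on the domestic stock exchange 587.9, foreign purchases of domestic corporate bonds 453.4, new loans extended by domestic banks to foreign borrowers 850.5; capital account: sale of embassy land to a foreign government 33.9, capital transfers received from emigrants 115.7.)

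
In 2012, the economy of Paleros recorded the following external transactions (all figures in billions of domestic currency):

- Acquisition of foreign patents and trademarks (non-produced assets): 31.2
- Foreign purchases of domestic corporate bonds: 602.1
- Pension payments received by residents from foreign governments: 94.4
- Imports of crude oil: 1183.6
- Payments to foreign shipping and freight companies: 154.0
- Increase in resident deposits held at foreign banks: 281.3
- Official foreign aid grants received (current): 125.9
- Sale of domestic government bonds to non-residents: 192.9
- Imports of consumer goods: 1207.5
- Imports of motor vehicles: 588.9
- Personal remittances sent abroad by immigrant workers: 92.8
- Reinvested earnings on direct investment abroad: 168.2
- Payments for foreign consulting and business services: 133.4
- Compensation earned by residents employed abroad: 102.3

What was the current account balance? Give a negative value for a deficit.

Goods: -1183.6 - 588.9 - 1207.5 = -2980.0
Services: -133.4 - 154.0 = -287.4
Primary income: 102.3 + 168.2 = 270.5
Secondary income: -92.8 + 125.9 + 94.4 = 127.5
Current account = (-2980.0) + (-287.4) + 270.5 + 127.5 = -2869.4
(Excluded from the current account — capital account: acquisition of foreign patents and trademarks (non-produced assets) 31.2; financial account: foreign purchases of domestic corporate bonds 602.1, increase in resident deposits held at foreign banks 281.3, sale of domestic government bonds to non-residents 192.9.)

-2869.4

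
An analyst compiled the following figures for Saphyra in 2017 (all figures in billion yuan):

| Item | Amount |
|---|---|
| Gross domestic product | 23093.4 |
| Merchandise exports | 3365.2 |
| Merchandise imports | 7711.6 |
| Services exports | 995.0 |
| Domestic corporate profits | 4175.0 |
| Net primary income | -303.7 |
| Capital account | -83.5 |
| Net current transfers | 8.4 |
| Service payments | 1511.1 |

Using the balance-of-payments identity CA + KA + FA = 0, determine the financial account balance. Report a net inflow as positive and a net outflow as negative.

Goods balance = 3365.2 - 7711.6 = -4346.4
Services balance = 995.0 - 1511.1 = -516.1
Trade balance (goods + services) = -4346.4 + (-516.1) = -4862.5
Net primary income = -303.7
Net secondary income = 8.4
Current account = -4862.5 + (-303.7) + 8.4 = -5157.8
Financial account = -(-5157.8 + (-83.5)) = 5241.3

5241.3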